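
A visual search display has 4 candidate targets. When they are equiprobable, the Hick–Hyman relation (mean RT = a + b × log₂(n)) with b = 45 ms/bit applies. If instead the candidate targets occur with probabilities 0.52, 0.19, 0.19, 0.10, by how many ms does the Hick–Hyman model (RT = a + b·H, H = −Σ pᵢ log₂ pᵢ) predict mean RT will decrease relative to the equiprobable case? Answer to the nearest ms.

12 ms

The RT saving is b·ΔH. Equiprobable H₀ = log₂(4) = 2.0000 bits; with the given probabilities H = 1.7332 bits.
b·(H₀ − H) = 45 × (2.0000 − 1.7332) = 12.00 ms.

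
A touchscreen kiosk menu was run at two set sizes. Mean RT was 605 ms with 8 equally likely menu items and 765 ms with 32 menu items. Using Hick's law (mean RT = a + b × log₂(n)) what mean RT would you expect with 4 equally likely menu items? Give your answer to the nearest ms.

RT is linear in log₂ n, so two points fix the line:
  b = (765 − 605) / (log₂ 32 − log₂ 8) = 160 / (5 − 3) = 80 ms/bit
  a = 605 − 80 × 3 = 365 ms
Then RT(4) = 365 + 80 × log₂ 4 = 365 + 80 × 2 ≈ 525.000 ms.

525 ms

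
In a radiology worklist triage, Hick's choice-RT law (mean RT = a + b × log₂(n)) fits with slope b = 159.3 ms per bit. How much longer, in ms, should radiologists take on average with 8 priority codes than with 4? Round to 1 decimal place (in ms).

Only the slope matters, since a is common to both: ΔRT = b·log₂(n₂/n₁).
log₂(8) − log₂(4) = log₂(8/4) = log₂(2) = 1.
ΔRT = 159.3 × 1.0000 = 159.300 ms.

159.3 ms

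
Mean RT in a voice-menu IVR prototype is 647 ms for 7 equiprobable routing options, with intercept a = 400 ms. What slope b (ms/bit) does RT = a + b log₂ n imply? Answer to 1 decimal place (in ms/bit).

log₂(7) = 2.8074 bits.
b = (RT − a)/log₂ n = (647 − 400) / 2.8074 = 87.983 ms/bit.

88.0 ms/bit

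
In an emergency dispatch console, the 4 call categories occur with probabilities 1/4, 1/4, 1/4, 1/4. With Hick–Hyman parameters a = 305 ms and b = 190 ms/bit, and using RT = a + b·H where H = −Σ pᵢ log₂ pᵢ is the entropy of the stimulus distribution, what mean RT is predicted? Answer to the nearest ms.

Each term −pᵢ log₂ pᵢ: 0.25·2 + 0.25·2 + 0.25·2 + 0.25·2; summed, H = 2.000 bits.
Mean RT = a + bH = 305 + 190·2.000 = 685.00 ms.

685 ms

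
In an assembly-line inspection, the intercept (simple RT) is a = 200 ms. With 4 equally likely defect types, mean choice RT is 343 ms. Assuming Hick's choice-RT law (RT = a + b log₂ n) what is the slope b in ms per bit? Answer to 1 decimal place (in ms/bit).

71.5 ms/bit

4 alternatives carry log₂ 4 = 2 bits; the choice cost is 343 − 200 = 143 ms, so b = 143/2 = 71.500 ms/bit.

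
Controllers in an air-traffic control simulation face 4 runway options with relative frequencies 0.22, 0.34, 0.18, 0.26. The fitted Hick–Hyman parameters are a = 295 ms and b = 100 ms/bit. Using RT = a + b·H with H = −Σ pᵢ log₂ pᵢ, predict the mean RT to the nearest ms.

H = 0.22·log₂(1/0.22) + 0.34·log₂(1/0.34) + 0.18·log₂(1/0.18) + 0.26·log₂(1/0.26) = 1.9603 bits.
RT = 295 + 100 × 1.9603 = 491.03 ms.

491 ms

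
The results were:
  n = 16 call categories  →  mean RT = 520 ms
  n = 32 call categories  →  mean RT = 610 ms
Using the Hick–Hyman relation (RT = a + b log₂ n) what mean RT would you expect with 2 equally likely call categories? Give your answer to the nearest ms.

250 ms

With log₂ n on the abscissa the relation is linear; from the two conditions:
  b = (610 − 520) / (log₂ 32 − log₂ 16) = 90 / (5 − 4) = 90 ms/bit
  a = 520 − 90 × 4 = 160 ms
Then RT(2) = 160 + 90 × log₂ 2 = 160 + 90 × 1 ≈ 250.000 ms.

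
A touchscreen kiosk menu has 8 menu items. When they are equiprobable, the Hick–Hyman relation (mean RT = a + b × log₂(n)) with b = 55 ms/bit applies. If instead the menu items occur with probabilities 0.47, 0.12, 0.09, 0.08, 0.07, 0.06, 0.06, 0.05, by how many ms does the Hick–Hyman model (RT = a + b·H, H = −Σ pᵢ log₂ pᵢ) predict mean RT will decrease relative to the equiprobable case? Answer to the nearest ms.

Equiprobable entropy H₀ = log₂ 8 = 3.0000 bits.
Skewed entropy H = −Σ pᵢ log₂ pᵢ = 2.4549 bits.
ΔRT = b·(H₀ − H) = 55 × 0.5451 = 29.98 ms.

30 ms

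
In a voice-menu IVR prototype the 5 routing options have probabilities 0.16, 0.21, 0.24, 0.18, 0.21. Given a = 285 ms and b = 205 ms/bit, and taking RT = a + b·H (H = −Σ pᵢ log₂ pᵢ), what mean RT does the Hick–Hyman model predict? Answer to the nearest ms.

H = 0.16·log₂(1/0.16) + 0.21·log₂(1/0.21) + 0.24·log₂(1/0.24) + 0.18·log₂(1/0.18) + 0.21·log₂(1/0.21) = 2.3081 bits.
RT = 285 + 205 × 2.3081 = 758.16 ms.

758 ms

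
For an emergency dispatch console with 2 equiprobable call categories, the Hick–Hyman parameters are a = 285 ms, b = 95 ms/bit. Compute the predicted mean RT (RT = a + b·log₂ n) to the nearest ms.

380 ms

log₂(2) = 1 bits, so RT = 285 + 95 × 1 ≈ 380.000 ms.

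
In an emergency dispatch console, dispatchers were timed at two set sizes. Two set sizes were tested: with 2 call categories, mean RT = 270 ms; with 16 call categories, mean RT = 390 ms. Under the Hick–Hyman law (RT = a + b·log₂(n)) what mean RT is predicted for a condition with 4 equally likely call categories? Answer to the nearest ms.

Solve the two-equation system in a and b:
  b = (390 − 270) / (log₂ 16 − log₂ 2) = 120 / (4 − 1) = 40 ms/bit
  a = 270 − 40 × 1 = 230 ms
Then RT(4) = 230 + 40 × log₂ 4 = 230 + 40 × 2 ≈ 310.000 ms.

310 ms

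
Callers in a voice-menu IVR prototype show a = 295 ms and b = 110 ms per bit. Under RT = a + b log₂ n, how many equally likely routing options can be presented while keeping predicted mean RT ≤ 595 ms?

Set 295 + 110·log₂ n ≤ 595 → log₂ n ≤ (595 − 295)/110 = 2.7273.
So n ≤ 2^2.7273 = 6.622; the largest integer n is 6.

6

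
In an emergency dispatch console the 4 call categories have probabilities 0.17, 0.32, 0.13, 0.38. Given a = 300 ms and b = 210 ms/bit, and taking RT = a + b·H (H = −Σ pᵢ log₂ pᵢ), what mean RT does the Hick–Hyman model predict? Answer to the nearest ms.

693 ms

Entropy contributions −pᵢ log₂ pᵢ: 0.4346, 0.5260, 0.3826, 0.5305; sum H = 1.8737 bits.
RT = a + bH = 300 + 210·1.8737 = 693.48 ms.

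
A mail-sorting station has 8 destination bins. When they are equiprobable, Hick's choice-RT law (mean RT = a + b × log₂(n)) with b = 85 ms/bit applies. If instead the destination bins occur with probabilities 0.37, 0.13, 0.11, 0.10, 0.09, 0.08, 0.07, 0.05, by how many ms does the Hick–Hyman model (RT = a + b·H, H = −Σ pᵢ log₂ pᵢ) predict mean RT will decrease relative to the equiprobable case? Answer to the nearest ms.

27 ms

The RT saving is b·ΔH. Equiprobable H₀ = log₂(8) = 3.0000 bits; with the given probabilities H = 2.6847 bits.
b·(H₀ − H) = 85 × (3.0000 − 2.6847) = 26.80 ms.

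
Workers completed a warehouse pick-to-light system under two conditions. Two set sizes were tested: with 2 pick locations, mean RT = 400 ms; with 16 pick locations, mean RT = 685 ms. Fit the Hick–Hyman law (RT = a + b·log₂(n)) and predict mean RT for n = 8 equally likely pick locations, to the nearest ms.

Fit slope and intercept:
  b = (685 − 400) / (log₂ 16 − log₂ 2) = 285 / (4 − 1) = 95 ms/bit
  a = 400 − 95 × 1 = 305 ms
Then RT(8) = 305 + 95 × log₂ 8 = 305 + 95 × 3 ≈ 590.000 ms.

590 ms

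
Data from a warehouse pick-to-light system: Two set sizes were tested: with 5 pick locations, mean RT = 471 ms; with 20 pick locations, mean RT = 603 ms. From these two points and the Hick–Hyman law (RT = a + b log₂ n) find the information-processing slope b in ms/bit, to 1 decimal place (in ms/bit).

66.0 ms/bit

b = (RT₂ − RT₁)/(log₂ n₂ − log₂ n₁) = (603 − 471)/(4.3219 − 2.3219) = 66.000 ms/bit.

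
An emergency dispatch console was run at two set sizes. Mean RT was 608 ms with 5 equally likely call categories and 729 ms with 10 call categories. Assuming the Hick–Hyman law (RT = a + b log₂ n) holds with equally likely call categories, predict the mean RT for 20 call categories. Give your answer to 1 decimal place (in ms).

850.0 ms

Fit slope and intercept:
  b = (729 − 608) / (log₂ 10 − log₂ 5) = 121 / (3.3219 − 2.3219) = 121.000 ms/bit
  a = 608 − 121.000 × 2.3219 = 327.047 ms
Then RT(20) = 327.047 + 121.000 × log₂ 20 = 327.047 + 121.000 × 4.3219 ≈ 850.000 ms.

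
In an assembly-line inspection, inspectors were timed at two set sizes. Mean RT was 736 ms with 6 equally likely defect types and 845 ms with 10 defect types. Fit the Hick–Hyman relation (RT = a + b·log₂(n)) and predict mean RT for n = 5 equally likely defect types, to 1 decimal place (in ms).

With log₂ n on the abscissa the relation is linear; from the two conditions:
  b = (845 − 736) / (log₂ 10 − log₂ 6) = 109 / (3.3219 − 2.5850) = 147.904 ms/bit
  a = 736 − 147.904 × 2.5850 = 353.674 ms
Then RT(5) = 353.674 + 147.904 × log₂ 5 = 353.674 + 147.904 × 2.3219 ≈ 697.096 ms.

697.1 ms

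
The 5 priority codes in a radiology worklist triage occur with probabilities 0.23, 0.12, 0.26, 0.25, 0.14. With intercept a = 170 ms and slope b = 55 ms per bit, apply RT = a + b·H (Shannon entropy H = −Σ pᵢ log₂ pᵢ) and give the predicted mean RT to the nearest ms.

H = 0.23·log₂(1/0.23) + 0.12·log₂(1/0.12) + 0.26·log₂(1/0.26) + 0.25·log₂(1/0.25) + 0.14·log₂(1/0.14) = 2.2571 bits.
RT = 170 + 55 × 2.2571 = 294.14 ms.

294 ms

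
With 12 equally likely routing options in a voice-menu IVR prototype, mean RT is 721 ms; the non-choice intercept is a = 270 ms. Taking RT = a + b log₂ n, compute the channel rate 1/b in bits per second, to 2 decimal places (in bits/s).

Choice component = 721 − 270 = 451 ms over log₂(12) = 3.5850 bits.
b = 451 / 3.5850 = 125.803 ms/bit, so 1/b = 7.949 bits/s.

7.95 bits/s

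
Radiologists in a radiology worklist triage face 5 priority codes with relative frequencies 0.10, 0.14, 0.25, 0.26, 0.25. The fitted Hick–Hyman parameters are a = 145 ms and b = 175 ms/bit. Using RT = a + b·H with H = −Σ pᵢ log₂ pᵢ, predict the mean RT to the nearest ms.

H = 0.10·log₂(1/0.10) + 0.14·log₂(1/0.14) + 0.25·log₂(1/0.25) + 0.26·log₂(1/0.26) + 0.25·log₂(1/0.25) = 2.2346 bits.
RT = 145 + 175 × 2.2346 = 536.05 ms.

536 ms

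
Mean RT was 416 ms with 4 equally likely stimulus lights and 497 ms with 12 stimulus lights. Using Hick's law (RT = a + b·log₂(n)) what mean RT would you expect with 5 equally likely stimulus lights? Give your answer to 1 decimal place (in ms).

432.5 ms

With log₂ n on the abscissa the relation is linear; from the two conditions:
  b = (497 − 416) / (log₂ 12 − log₂ 4) = 81 / (3.5850 − 2) = 51.105 ms/bit
  a = 416 − 51.105 × 2 = 313.789 ms
Then RT(5) = 313.789 + 51.105 × log₂ 5 = 313.789 + 51.105 × 2.3219 ≈ 432.452 ms.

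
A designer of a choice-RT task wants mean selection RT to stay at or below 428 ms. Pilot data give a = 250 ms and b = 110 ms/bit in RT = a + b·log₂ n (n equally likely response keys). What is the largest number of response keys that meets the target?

3

110·log₂ n ≤ 428 − 250 = 178, giving log₂ n ≤ 1.6182 and n ≤ 3.070. The largest whole number is 3.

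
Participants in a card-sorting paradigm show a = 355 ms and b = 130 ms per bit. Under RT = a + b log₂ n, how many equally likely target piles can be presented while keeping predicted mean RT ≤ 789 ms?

130·log₂ n ≤ 789 − 355 = 434, giving log₂ n ≤ 3.3385 and n ≤ 10.115. The largest whole number is 10.

10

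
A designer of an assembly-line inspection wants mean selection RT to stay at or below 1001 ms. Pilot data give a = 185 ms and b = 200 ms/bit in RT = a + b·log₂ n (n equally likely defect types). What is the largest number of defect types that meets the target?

16

Set 185 + 200·log₂ n ≤ 1001 → log₂ n ≤ (1001 − 185)/200 = 4.0800.
So n ≤ 2^4.0800 = 16.912; the largest integer n is 16.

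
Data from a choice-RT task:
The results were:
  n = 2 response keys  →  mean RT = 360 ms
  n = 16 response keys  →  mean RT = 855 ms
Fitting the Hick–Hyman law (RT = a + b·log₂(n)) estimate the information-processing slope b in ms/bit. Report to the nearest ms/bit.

b = (RT₂ − RT₁)/(log₂ n₂ − log₂ n₁) = (855 − 360)/(4 − 1) = 165 ms/bit.

165 ms/bit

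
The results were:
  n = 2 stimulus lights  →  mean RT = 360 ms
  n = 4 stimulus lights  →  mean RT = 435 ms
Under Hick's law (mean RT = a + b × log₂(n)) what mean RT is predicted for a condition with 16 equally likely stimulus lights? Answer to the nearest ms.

Solve the two-equation system in a and b:
  b = (435 − 360) / (log₂ 4 − log₂ 2) = 75 / (2 − 1) = 75 ms/bit
  a = 360 − 75 × 1 = 285 ms
Then RT(16) = 285 + 75 × log₂ 16 = 285 + 75 × 4 ≈ 585.000 ms.

585 ms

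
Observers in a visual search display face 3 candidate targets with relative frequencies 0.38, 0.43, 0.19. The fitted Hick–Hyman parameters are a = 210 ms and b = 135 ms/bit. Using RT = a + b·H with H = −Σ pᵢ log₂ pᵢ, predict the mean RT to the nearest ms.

H = 0.38·log₂(1/0.38) + 0.43·log₂(1/0.43) + 0.19·log₂(1/0.19) = 1.5092 bits.
RT = 210 + 135 × 1.5092 = 413.75 ms.

414 ms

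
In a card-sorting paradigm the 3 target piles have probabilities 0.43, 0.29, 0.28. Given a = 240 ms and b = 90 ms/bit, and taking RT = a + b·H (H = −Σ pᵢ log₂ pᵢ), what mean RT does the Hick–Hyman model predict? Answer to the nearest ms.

H = 0.43·log₂(1/0.43) + 0.29·log₂(1/0.29) + 0.28·log₂(1/0.28) = 1.5557 bits.
RT = 240 + 90 × 1.5557 = 380.01 ms.

380 ms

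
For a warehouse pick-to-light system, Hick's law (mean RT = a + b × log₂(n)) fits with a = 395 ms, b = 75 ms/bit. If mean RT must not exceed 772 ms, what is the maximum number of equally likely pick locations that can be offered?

32

75·log₂ n ≤ 772 − 395 = 377, giving log₂ n ≤ 5.0267 and n ≤ 32.597. The largest whole number is 32.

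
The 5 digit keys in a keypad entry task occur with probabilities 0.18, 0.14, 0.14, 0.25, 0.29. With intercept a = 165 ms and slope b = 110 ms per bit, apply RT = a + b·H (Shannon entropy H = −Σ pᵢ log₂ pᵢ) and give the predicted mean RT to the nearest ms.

H = 0.18·log₂(1/0.18) + 0.14·log₂(1/0.14) + 0.14·log₂(1/0.14) + 0.25·log₂(1/0.25) + 0.29·log₂(1/0.29) = 2.2574 bits.
RT = 165 + 110 × 2.2574 = 413.32 ms.

413 ms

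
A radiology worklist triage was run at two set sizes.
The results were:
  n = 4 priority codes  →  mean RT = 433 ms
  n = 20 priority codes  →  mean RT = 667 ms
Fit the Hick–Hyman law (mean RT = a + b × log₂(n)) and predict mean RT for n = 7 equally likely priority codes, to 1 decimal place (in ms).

514.4 ms

RT is linear in log₂ n, so two points fix the line:
  b = (667 − 433) / (log₂ 20 − log₂ 4) = 234 / (4.3219 − 2) = 100.778 ms/bit
  a = 433 − 100.778 × 2 = 231.443 ms
Then RT(7) = 231.443 + 100.778 × log₂ 7 = 231.443 + 100.778 × 2.8074 ≈ 514.364 ms.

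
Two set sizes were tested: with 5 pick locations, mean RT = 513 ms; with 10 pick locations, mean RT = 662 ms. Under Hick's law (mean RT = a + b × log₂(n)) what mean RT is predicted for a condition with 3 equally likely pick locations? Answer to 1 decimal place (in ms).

RT is linear in log₂ n, so two points fix the line:
  b = (662 − 513) / (log₂ 10 − log₂ 5) = 149 / (3.3219 − 2.3219) = 149.000 ms/bit
  a = 513 − 149.000 × 2.3219 = 167.033 ms
Then RT(3) = 167.033 + 149.000 × log₂ 3 = 167.033 + 149.000 × 1.5850 ≈ 403.192 ms.

403.2 ms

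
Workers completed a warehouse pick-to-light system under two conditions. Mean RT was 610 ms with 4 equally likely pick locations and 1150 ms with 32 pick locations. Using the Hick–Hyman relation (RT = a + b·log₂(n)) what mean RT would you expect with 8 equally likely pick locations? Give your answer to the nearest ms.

RT is linear in log₂ n, so two points fix the line:
  b = (1150 − 610) / (log₂ 32 − log₂ 4) = 540 / (5 − 2) = 180 ms/bit
  a = 610 − 180 × 2 = 250 ms
Then RT(8) = 250 + 180 × log₂ 8 = 250 + 180 × 3 ≈ 790.000 ms.

790 ms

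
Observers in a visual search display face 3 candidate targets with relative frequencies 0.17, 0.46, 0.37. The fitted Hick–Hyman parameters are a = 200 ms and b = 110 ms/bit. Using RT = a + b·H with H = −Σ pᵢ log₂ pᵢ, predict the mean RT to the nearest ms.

H = 0.17·log₂(1/0.17) + 0.46·log₂(1/0.46) + 0.37·log₂(1/0.37) = 1.4807 bits.
RT = 200 + 110 × 1.4807 = 362.87 ms.

363 ms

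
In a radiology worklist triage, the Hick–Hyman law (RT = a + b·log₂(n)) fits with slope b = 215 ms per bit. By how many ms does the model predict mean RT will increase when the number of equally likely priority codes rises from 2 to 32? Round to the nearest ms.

ΔRT = (a + b log₂ n₂) − (a + b log₂ n₁) = b·(log₂ n₂ − log₂ n₁).
log₂(32) − log₂(2) = log₂(32/2) = log₂(16) = 4.
ΔRT = 215 × 4.0000 = 860.000 ms.

860 ms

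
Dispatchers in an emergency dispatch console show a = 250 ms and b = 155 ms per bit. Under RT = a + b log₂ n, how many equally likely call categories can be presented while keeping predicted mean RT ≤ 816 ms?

Set 250 + 155·log₂ n ≤ 816 → log₂ n ≤ (816 − 250)/155 = 3.6516.
So n ≤ 2^3.6516 = 12.567; the largest integer n is 12.

12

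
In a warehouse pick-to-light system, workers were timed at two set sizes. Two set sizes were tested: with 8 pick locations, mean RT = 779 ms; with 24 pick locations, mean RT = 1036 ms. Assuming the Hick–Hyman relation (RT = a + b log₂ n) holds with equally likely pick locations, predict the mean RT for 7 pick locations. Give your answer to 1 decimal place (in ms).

RT is linear in log₂ n, so two points fix the line:
  b = (1036 − 779) / (log₂ 24 − log₂ 8) = 257 / (4.5850 − 3) = 162.149 ms/bit
  a = 779 − 162.149 × 3 = 292.553 ms
Then RT(7) = 292.553 + 162.149 × log₂ 7 = 292.553 + 162.149 × 2.8074 ≈ 747.763 ms.

747.8 ms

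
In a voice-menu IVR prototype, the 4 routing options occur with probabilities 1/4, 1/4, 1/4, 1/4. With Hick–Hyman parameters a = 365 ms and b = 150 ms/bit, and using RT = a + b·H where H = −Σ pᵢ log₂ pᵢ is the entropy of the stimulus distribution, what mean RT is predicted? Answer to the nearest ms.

Each term −pᵢ log₂ pᵢ: 0.25·2 + 0.25·2 + 0.25·2 + 0.25·2; summed, H = 2.000 bits.
Mean RT = a + bH = 365 + 150·2.000 = 665.00 ms.

665 ms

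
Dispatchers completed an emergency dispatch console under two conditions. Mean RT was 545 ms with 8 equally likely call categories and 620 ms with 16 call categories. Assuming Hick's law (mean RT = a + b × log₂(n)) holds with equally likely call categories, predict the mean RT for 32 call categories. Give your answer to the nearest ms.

695 ms

Fit slope and intercept:
  b = (620 − 545) / (log₂ 16 − log₂ 8) = 75 / (4 − 3) = 75 ms/bit
  a = 545 − 75 × 3 = 320 ms
Then RT(32) = 320 + 75 × log₂ 32 = 320 + 75 × 5 ≈ 695.000 ms.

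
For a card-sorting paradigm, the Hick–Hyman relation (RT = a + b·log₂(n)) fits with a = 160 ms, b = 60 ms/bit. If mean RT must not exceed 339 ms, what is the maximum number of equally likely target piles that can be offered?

Set 160 + 60·log₂ n ≤ 339 → log₂ n ≤ (339 − 160)/60 = 2.9833.
So n ≤ 2^2.9833 = 7.908; the largest integer n is 7.

7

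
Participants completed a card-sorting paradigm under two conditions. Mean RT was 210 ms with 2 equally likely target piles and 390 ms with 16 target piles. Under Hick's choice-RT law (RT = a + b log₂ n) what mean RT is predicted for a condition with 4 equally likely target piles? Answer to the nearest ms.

270 ms

Solve the two-equation system in a and b:
  b = (390 − 210) / (log₂ 16 − log₂ 2) = 180 / (4 − 1) = 60 ms/bit
  a = 210 − 60 × 1 = 150 ms
Then RT(4) = 150 + 60 × log₂ 4 = 150 + 60 × 2 ≈ 270.000 ms.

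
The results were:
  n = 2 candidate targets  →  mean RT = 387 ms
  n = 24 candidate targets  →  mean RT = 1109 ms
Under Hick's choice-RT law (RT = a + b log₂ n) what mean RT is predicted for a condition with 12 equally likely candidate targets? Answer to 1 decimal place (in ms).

RT is linear in log₂ n, so two points fix the line:
  b = (1109 − 387) / (log₂ 24 − log₂ 2) = 722 / (4.5850 − 1) = 201.397 ms/bit
  a = 387 − 201.397 × 1 = 185.603 ms
Then RT(12) = 185.603 + 201.397 × log₂ 12 = 185.603 + 201.397 × 3.5850 ≈ 907.603 ms.

907.6 ms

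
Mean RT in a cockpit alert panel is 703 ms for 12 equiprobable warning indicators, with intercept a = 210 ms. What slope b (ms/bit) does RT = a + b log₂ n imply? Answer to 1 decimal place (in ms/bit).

12 alternatives carry log₂ 12 = 3.5850 bits; the choice cost is 703 − 210 = 493 ms, so b = 493/3.5850 = 137.519 ms/bit.

137.5 ms/bit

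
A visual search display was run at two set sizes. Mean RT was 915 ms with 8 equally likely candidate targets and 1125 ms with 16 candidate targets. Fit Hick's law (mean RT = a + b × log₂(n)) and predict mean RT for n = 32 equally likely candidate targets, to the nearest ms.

1335 ms

Solve the two-equation system in a and b:
  b = (1125 − 915) / (log₂ 16 − log₂ 8) = 210 / (4 − 3) = 210 ms/bit
  a = 915 − 210 × 3 = 285 ms
Then RT(32) = 285 + 210 × log₂ 32 = 285 + 210 × 5 ≈ 1335.000 ms.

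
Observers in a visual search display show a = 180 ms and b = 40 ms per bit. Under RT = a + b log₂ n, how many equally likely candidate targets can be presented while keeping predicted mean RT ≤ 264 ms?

40·log₂ n ≤ 264 − 180 = 84, giving log₂ n ≤ 2.1000 and n ≤ 4.287. The largest whole number is 4.

4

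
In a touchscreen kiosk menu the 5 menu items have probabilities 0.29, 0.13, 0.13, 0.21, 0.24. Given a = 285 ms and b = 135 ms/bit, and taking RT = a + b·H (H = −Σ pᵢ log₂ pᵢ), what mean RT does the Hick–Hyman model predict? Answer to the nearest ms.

Entropy contributions −pᵢ log₂ pᵢ: 0.5179, 0.3826, 0.3826, 0.4728, 0.4941; sum H = 2.2501 bits.
RT = a + bH = 285 + 135·2.2501 = 588.77 ms.

589 ms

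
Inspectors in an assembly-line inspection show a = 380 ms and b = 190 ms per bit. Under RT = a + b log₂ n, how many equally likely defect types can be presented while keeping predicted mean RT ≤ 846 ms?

Information budget: (846 − 380)/190 = 2.4526 bits, so n ≤ 2^2.4526 = 5.474 → at most 5.

5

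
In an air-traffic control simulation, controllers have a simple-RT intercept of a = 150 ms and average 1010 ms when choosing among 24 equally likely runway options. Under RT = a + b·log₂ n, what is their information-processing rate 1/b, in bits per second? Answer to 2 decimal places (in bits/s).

5.33 bits/s

b = (1010 − 150)/log₂ 24 = 860/4.5850 = 187.570 ms per bit = 0.18757 s/bit; the reciprocal is 5.331 bits/s.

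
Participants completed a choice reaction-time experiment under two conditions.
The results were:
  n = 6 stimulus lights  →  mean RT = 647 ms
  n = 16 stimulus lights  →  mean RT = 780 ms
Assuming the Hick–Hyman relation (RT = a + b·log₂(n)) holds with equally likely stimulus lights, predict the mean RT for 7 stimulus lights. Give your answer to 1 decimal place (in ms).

667.9 ms

Solve the two-equation system in a and b:
  b = (780 − 647) / (log₂ 16 − log₂ 6) = 133 / (4 − 2.5850) = 93.990 ms/bit
  a = 647 − 93.990 × 2.5850 = 404.038 ms
Then RT(7) = 404.038 + 93.990 × log₂ 7 = 404.038 + 93.990 × 2.8074 ≈ 667.903 ms.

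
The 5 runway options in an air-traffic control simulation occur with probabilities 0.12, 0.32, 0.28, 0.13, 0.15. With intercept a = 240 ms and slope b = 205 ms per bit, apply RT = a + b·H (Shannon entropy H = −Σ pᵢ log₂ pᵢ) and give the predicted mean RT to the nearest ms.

691 ms

H = 0.12·log₂(1/0.12) + 0.32·log₂(1/0.32) + 0.28·log₂(1/0.28) + 0.13·log₂(1/0.13) + 0.15·log₂(1/0.15) = 2.2005 bits.
RT = 240 + 205 × 2.2005 = 691.10 ms.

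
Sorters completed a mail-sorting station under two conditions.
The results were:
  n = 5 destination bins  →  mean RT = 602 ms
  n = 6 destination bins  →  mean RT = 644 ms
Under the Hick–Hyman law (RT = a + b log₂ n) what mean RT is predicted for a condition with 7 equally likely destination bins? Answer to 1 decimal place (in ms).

679.5 ms

Solve the two-equation system in a and b:
  b = (644 − 602) / (log₂ 6 − log₂ 5) = 42 / (2.5850 − 2.3219) = 159.675 ms/bit
  a = 602 − 159.675 × 2.3219 = 231.246 ms
Then RT(7) = 231.246 + 159.675 × log₂ 7 = 231.246 + 159.675 × 2.8074 ≈ 679.510 ms.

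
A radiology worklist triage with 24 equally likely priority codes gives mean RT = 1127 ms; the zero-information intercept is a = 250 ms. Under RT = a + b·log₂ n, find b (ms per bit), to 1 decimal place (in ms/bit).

191.3 ms/bit

b = (1127 − 250) / log₂(24) = 877 / 4.5850 = 191.277 ms/bit.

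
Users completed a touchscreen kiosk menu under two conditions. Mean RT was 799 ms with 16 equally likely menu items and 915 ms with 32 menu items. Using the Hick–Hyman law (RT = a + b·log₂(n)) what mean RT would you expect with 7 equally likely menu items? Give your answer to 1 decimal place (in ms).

660.7 ms

Fit slope and intercept:
  b = (915 − 799) / (log₂ 32 − log₂ 16) = 116 / (5 − 4) = 116.000 ms/bit
  a = 799 − 116.000 × 4 = 335.000 ms
Then RT(7) = 335.000 + 116.000 × log₂ 7 = 335.000 + 116.000 × 2.8074 ≈ 660.653 ms.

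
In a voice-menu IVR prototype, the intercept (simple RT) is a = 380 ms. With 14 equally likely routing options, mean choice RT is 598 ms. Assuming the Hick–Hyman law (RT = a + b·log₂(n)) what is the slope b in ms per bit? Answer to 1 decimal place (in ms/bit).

14 alternatives carry log₂ 14 = 3.8074 bits; the choice cost is 598 − 380 = 218 ms, so b = 218/3.8074 = 57.258 ms/bit.

57.3 ms/bit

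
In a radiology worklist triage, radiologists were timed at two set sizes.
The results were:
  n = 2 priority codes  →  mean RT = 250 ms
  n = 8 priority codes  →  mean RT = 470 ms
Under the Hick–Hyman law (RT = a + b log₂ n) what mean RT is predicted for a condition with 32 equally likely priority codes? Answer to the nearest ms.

RT is linear in log₂ n, so two points fix the line:
  b = (470 − 250) / (log₂ 8 − log₂ 2) = 220 / (3 − 1) = 110 ms/bit
  a = 250 − 110 × 1 = 140 ms
Then RT(32) = 140 + 110 × log₂ 32 = 140 + 110 × 5 ≈ 690.000 ms.

690 ms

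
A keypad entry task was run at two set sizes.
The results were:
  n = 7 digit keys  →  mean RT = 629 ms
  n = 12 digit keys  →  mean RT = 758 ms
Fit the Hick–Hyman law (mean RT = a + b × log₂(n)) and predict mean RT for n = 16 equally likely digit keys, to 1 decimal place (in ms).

With log₂ n on the abscissa the relation is linear; from the two conditions:
  b = (758 − 629) / (log₂ 12 − log₂ 7) = 129 / (3.5850 − 2.8074) = 165.893 ms/bit
  a = 629 − 165.893 × 2.8074 = 163.278 ms
Then RT(16) = 163.278 + 165.893 × log₂ 16 = 163.278 + 165.893 × 4 ≈ 826.852 ms.

826.9 ms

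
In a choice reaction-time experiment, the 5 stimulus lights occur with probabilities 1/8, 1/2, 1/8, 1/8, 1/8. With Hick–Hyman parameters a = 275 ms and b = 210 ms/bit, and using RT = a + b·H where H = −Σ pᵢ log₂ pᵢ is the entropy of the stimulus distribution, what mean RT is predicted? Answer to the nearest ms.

695 ms

H = −Σ pᵢ log₂ pᵢ = 0.125·3 + 0.5·1 + 0.125·3 + 0.125·3 + 0.125·3 = 2.000 bits.
RT = 275 + 210 × 2.000 = 695.00 ms.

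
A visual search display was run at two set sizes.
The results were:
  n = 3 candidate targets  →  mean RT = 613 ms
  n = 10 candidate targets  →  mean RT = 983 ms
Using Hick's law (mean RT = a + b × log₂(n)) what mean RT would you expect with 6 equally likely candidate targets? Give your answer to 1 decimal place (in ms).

Fit slope and intercept:
  b = (983 − 613) / (log₂ 10 − log₂ 3) = 370 / (3.3219 − 1.5850) = 213.015 ms/bit
  a = 613 − 213.015 × 1.5850 = 275.379 ms
Then RT(6) = 275.379 + 213.015 × log₂ 6 = 275.379 + 213.015 × 2.5850 ≈ 826.015 ms.

826.0 ms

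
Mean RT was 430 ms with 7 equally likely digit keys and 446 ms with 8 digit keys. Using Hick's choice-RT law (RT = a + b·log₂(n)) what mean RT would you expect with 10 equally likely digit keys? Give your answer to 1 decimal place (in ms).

RT is linear in log₂ n, so two points fix the line:
  b = (446 − 430) / (log₂ 8 − log₂ 7) = 16 / (3 − 2.8074) = 83.054 ms/bit
  a = 430 − 83.054 × 2.8074 = 196.837 ms
Then RT(10) = 196.837 + 83.054 × log₂ 10 = 196.837 + 83.054 × 3.3219 ≈ 472.738 ms.

472.7 ms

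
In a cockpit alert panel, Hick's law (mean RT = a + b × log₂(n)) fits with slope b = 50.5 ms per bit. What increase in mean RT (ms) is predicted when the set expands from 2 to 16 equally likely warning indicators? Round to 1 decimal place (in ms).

151.5 ms

The intercept a cancels: ΔRT = b·(log₂ n₂ − log₂ n₁) = b·log₂(n₂/n₁).
log₂(16) − log₂(2) = log₂(16/2) = log₂(8) = 3.
ΔRT = 50.5 × 3.0000 = 151.500 ms.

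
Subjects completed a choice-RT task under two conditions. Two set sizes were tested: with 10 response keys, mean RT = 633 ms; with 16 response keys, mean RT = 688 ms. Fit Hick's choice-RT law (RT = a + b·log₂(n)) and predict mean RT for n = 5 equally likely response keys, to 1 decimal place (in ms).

551.9 ms

RT is linear in log₂ n, so two points fix the line:
  b = (688 − 633) / (log₂ 16 − log₂ 10) = 55 / (4 − 3.3219) = 81.112 ms/bit
  a = 633 − 81.112 × 3.3219 = 363.551 ms
Then RT(5) = 363.551 + 81.112 × log₂ 5 = 363.551 + 81.112 × 2.3219 ≈ 551.888 ms.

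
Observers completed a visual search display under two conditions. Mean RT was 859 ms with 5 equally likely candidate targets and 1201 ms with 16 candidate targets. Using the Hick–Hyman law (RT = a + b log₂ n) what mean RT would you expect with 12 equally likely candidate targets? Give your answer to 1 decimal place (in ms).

1116.4 ms

RT is linear in log₂ n, so two points fix the line:
  b = (1201 − 859) / (log₂ 16 − log₂ 5) = 342 / (4 − 2.3219) = 203.805 ms/bit
  a = 859 − 203.805 × 2.3219 = 385.779 ms
Then RT(12) = 385.779 + 203.805 × log₂ 12 = 385.779 + 203.805 × 3.5850 ≈ 1116.413 ms.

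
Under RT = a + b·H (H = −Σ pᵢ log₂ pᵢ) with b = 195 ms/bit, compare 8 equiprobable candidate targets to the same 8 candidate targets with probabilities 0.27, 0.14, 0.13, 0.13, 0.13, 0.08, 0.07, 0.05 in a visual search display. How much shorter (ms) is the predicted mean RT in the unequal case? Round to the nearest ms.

The RT saving is b·ΔH. Equiprobable H₀ = log₂(8) = 3.0000 bits; with the given probabilities H = 2.8312 bits.
b·(H₀ − H) = 195 × (3.0000 − 2.8312) = 32.91 ms.

33 ms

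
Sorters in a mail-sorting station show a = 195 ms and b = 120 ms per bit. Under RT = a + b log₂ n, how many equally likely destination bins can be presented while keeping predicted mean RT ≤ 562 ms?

8

Information budget: (562 − 195)/120 = 3.0583 bits, so n ≤ 2^3.0583 = 8.330 → at most 8.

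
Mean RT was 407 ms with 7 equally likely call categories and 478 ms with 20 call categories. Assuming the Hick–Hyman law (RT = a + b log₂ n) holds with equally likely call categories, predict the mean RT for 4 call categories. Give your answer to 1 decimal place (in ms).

369.2 ms

With log₂ n on the abscissa the relation is linear; from the two conditions:
  b = (478 − 407) / (log₂ 20 − log₂ 7) = 71 / (4.3219 − 2.8074) = 46.878 ms/bit
  a = 407 − 46.878 × 2.8074 = 275.397 ms
Then RT(4) = 275.397 + 46.878 × log₂ 4 = 275.397 + 46.878 × 2 ≈ 369.153 ms.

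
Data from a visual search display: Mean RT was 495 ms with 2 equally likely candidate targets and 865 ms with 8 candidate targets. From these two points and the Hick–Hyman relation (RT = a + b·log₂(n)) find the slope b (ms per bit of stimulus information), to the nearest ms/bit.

Slope: b = (865 − 495) / (log₂ 8 − log₂ 2) = 370/2.0000 = 185 ms/bit.

185 ms/bit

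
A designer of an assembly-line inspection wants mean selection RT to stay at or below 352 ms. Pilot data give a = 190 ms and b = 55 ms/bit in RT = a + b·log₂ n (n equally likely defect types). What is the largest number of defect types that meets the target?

7

Information budget: (352 − 190)/55 = 2.9455 bits, so n ≤ 2^2.9455 = 7.703 → at most 7.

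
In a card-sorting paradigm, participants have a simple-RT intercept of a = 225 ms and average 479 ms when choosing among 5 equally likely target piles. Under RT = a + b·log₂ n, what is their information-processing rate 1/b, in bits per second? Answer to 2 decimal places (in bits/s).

Choice component = 479 − 225 = 254 ms over log₂(5) = 2.3219 bits.
b = 254 / 2.3219 = 109.392 ms/bit, so 1/b = 9.141 bits/s.

9.14 bits/s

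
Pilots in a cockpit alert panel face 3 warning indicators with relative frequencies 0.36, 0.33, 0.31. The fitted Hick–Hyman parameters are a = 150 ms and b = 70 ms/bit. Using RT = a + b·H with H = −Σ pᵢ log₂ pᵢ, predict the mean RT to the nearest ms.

Entropy contributions −pᵢ log₂ pᵢ: 0.5306, 0.5278, 0.5238; sum H = 1.5822 bits.
RT = a + bH = 150 + 70·1.5822 = 260.76 ms.

261 ms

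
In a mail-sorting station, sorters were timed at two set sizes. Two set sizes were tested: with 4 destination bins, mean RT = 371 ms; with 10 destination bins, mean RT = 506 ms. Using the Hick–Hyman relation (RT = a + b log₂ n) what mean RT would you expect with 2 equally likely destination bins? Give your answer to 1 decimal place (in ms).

268.9 ms

Fit slope and intercept:
  b = (506 − 371) / (log₂ 10 − log₂ 4) = 135 / (3.3219 − 2) = 102.124 ms/bit
  a = 371 − 102.124 × 2 = 166.753 ms
Then RT(2) = 166.753 + 102.124 × log₂ 2 = 166.753 + 102.124 × 1 ≈ 268.876 ms.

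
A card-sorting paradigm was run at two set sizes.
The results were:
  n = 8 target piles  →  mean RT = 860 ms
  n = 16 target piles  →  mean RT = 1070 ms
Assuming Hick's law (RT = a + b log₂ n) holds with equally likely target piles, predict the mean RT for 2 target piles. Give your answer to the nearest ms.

Fit slope and intercept:
  b = (1070 − 860) / (log₂ 16 − log₂ 8) = 210 / (4 − 3) = 210 ms/bit
  a = 860 − 210 × 3 = 230 ms
Then RT(2) = 230 + 210 × log₂ 2 = 230 + 210 × 1 ≈ 440.000 ms.

440 ms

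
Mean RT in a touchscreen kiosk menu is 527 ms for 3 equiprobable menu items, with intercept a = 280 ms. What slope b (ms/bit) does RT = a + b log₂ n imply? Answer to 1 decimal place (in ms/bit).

log₂(3) = 1.5850 bits.
b = (RT − a)/log₂ n = (527 − 280) / 1.5850 = 155.840 ms/bit.

155.8 ms/bit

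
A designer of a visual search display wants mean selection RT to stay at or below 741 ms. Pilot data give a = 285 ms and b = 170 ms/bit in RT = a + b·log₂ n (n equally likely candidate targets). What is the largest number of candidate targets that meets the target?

6

170·log₂ n ≤ 741 − 285 = 456, giving log₂ n ≤ 2.6824 and n ≤ 6.419. The largest whole number is 6.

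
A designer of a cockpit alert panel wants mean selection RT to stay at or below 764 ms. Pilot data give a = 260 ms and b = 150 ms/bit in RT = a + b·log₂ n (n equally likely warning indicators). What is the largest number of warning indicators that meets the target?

Information budget: (764 − 260)/150 = 3.3600 bits, so n ≤ 2^3.3600 = 10.267 → at most 10.

10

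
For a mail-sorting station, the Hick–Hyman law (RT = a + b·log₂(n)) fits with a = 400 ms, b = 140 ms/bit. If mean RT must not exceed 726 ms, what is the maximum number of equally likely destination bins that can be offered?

Set 400 + 140·log₂ n ≤ 726 → log₂ n ≤ (726 − 400)/140 = 2.3286.
So n ≤ 2^2.3286 = 5.023; the largest integer n is 5.

5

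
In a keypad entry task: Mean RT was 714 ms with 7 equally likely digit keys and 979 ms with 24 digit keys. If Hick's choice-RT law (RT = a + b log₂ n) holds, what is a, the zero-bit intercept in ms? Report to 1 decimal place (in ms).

295.5 ms

b = (RT₂ − RT₁)/(log₂ n₂ − log₂ n₁) = (979 − 714)/(4.5850 − 2.8074) = 149.077 ms/bit.
a = RT₁ − b·log₂ n₁ = 714 − 149.077 × 2.8074 = 295.489 ms.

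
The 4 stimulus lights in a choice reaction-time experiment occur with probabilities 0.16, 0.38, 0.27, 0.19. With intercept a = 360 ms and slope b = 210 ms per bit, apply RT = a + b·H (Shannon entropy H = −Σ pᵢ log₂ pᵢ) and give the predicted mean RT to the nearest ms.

Entropy contributions −pᵢ log₂ pᵢ: 0.4230, 0.5305, 0.5100, 0.4552; sum H = 1.9187 bits.
RT = a + bH = 360 + 210·1.9187 = 762.93 ms.

763 ms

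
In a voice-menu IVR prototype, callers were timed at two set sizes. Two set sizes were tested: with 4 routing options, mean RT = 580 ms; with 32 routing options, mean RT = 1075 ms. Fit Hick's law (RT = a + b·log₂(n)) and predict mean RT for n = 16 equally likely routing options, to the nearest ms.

With log₂ n on the abscissa the relation is linear; from the two conditions:
  b = (1075 − 580) / (log₂ 32 − log₂ 4) = 495 / (5 − 2) = 165 ms/bit
  a = 580 − 165 × 2 = 250 ms
Then RT(16) = 250 + 165 × log₂ 16 = 250 + 165 × 4 ≈ 910.000 ms.

910 ms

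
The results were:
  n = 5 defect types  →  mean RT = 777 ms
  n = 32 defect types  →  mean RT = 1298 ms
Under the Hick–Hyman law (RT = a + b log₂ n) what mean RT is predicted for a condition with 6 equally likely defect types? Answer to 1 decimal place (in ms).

RT is linear in log₂ n, so two points fix the line:
  b = (1298 − 777) / (log₂ 32 − log₂ 5) = 521 / (5 − 2.3219) = 194.543 ms/bit
  a = 777 − 194.543 × 2.3219 = 325.285 ms
Then RT(6) = 325.285 + 194.543 × log₂ 6 = 325.285 + 194.543 × 2.5850 ≈ 828.171 ms.

828.2 ms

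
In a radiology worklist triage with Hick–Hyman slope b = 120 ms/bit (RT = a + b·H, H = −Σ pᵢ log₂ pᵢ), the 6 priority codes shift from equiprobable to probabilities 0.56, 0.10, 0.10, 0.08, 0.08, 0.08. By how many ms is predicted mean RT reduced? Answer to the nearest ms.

Equiprobable entropy H₀ = log₂ 6 = 2.5850 bits.
Skewed entropy H = −Σ pᵢ log₂ pᵢ = 2.0074 bits.
ΔRT = b·(H₀ − H) = 120 × 0.5776 = 69.31 ms.

69 ms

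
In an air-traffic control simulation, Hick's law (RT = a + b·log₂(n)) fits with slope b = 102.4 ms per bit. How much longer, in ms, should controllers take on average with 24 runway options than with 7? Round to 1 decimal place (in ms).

182.0 ms

ΔRT = (a + b log₂ n₂) − (a + b log₂ n₁) = b·(log₂ n₂ − log₂ n₁).
log₂(24) − log₂(7) = 4.5850 − 2.8074 = 1.7776.
ΔRT = 102.4 × 1.7776 = 182.027 ms.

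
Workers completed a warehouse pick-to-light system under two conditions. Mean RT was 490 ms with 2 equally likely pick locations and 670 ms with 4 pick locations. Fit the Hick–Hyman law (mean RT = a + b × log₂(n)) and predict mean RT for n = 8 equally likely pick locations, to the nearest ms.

RT is linear in log₂ n, so two points fix the line:
  b = (670 − 490) / (log₂ 4 − log₂ 2) = 180 / (2 − 1) = 180 ms/bit
  a = 490 − 180 × 1 = 310 ms
Then RT(8) = 310 + 180 × log₂ 8 = 310 + 180 × 3 ≈ 850.000 ms.

850 ms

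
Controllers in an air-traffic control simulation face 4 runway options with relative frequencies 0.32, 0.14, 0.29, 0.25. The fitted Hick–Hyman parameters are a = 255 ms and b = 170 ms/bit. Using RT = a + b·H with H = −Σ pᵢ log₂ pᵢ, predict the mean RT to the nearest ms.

H = 0.32·log₂(1/0.32) + 0.14·log₂(1/0.14) + 0.29·log₂(1/0.29) + 0.25·log₂(1/0.25) = 1.9410 bits.
RT = 255 + 170 × 1.9410 = 584.98 ms.

585 ms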